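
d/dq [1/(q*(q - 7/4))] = 4*(7 - 8*q)/(q^2*(16*q^2 - 56*q + 49))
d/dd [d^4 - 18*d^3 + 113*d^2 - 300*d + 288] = 4*d^3 - 54*d^2 + 226*d - 300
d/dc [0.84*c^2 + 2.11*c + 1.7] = 1.68*c + 2.11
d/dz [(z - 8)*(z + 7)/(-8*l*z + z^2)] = (-8*l*z^2 - 448*l + z^2 + 112*z)/(z^2*(64*l^2 - 16*l*z + z^2))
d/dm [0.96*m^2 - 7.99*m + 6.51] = 1.92*m - 7.99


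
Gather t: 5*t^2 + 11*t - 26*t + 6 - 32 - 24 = 5*t^2 - 15*t - 50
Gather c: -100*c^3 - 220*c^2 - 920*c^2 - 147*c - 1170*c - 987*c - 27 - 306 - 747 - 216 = -100*c^3 - 1140*c^2 - 2304*c - 1296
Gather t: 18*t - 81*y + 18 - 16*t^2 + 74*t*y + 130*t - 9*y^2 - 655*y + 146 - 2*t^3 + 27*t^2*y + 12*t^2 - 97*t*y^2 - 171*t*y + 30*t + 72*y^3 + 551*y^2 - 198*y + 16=-2*t^3 + t^2*(27*y - 4) + t*(-97*y^2 - 97*y + 178) + 72*y^3 + 542*y^2 - 934*y + 180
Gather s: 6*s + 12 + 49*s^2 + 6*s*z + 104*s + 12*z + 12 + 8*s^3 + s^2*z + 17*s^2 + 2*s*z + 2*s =8*s^3 + s^2*(z + 66) + s*(8*z + 112) + 12*z + 24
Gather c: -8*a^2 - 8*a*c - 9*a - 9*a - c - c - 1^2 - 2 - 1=-8*a^2 - 18*a + c*(-8*a - 2) - 4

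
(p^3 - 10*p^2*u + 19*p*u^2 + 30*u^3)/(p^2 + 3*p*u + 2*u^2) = (p^2 - 11*p*u + 30*u^2)/(p + 2*u)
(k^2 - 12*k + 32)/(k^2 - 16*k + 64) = (k - 4)/(k - 8)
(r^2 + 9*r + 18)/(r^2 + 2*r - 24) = (r + 3)/(r - 4)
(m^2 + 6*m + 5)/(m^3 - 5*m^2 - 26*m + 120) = (m + 1)/(m^2 - 10*m + 24)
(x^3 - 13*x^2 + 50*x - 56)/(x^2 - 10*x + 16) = (x^2 - 11*x + 28)/(x - 8)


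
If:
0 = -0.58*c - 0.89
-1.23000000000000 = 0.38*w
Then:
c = -1.53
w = -3.24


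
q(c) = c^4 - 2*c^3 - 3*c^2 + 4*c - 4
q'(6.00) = 616.00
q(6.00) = 776.00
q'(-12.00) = -7700.00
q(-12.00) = 23708.00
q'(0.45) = 0.45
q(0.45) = -2.95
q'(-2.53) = -84.00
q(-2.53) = 40.04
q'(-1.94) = -36.15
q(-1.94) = 5.72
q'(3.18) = 52.88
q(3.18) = 16.33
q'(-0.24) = 5.04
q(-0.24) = -5.10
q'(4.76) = 270.90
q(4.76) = 244.73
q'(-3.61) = -240.72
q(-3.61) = 206.39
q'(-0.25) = 5.06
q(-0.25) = -5.15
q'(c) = 4*c^3 - 6*c^2 - 6*c + 4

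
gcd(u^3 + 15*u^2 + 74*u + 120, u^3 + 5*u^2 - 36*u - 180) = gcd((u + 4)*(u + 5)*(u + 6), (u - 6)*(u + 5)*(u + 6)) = u^2 + 11*u + 30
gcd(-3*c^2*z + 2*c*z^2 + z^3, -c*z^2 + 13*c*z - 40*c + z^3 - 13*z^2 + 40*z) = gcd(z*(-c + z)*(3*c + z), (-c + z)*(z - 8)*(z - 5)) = -c + z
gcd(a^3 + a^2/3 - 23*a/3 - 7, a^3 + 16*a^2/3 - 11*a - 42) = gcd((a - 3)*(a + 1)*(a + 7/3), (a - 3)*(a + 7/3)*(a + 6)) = a^2 - 2*a/3 - 7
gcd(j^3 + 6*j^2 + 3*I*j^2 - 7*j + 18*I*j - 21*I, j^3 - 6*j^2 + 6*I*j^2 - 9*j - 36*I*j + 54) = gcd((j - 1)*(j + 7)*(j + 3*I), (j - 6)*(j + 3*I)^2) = j + 3*I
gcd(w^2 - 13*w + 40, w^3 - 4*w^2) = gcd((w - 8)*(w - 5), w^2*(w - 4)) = 1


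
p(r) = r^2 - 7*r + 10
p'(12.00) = 17.00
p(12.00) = 70.00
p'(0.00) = -7.00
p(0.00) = 10.00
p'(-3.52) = -14.04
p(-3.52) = 47.03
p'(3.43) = -0.14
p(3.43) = -2.25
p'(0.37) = -6.26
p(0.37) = 7.55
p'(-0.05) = -7.10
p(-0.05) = 10.35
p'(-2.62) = -12.24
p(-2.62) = 35.20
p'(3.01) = -0.98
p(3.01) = -2.01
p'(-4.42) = -15.84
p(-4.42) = 60.48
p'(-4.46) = -15.92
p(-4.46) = 61.11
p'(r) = 2*r - 7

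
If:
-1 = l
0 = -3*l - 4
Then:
No Solution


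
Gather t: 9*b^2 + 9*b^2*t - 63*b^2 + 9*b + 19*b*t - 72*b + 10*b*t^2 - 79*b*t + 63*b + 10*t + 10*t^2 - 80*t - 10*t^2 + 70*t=-54*b^2 + 10*b*t^2 + t*(9*b^2 - 60*b)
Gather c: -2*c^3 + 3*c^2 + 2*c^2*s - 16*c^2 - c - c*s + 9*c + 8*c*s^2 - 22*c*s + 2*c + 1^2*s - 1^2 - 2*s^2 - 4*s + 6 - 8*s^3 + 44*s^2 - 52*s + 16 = -2*c^3 + c^2*(2*s - 13) + c*(8*s^2 - 23*s + 10) - 8*s^3 + 42*s^2 - 55*s + 21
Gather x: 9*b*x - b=9*b*x - b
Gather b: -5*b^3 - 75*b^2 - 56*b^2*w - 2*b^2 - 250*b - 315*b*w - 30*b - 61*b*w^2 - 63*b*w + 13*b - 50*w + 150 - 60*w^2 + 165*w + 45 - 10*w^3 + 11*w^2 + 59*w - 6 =-5*b^3 + b^2*(-56*w - 77) + b*(-61*w^2 - 378*w - 267) - 10*w^3 - 49*w^2 + 174*w + 189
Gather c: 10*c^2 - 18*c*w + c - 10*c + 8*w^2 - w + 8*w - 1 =10*c^2 + c*(-18*w - 9) + 8*w^2 + 7*w - 1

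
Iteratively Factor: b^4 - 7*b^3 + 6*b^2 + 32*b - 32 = (b + 2)*(b^3 - 9*b^2 + 24*b - 16) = (b - 4)*(b + 2)*(b^2 - 5*b + 4) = (b - 4)*(b - 1)*(b + 2)*(b - 4)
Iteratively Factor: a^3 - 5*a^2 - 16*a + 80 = (a - 5)*(a^2 - 16) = (a - 5)*(a + 4)*(a - 4)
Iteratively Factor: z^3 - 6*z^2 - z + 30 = (z + 2)*(z^2 - 8*z + 15) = (z - 5)*(z + 2)*(z - 3)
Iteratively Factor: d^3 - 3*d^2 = (d)*(d^2 - 3*d) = d^2*(d - 3)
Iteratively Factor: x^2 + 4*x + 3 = (x + 1)*(x + 3)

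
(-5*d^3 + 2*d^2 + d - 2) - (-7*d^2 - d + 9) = -5*d^3 + 9*d^2 + 2*d - 11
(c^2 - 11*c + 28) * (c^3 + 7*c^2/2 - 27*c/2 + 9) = c^5 - 15*c^4/2 - 24*c^3 + 511*c^2/2 - 477*c + 252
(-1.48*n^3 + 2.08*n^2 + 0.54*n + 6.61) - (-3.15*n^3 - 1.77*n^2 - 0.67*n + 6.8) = 1.67*n^3 + 3.85*n^2 + 1.21*n - 0.19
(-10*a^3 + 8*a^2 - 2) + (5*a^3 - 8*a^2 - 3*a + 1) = -5*a^3 - 3*a - 1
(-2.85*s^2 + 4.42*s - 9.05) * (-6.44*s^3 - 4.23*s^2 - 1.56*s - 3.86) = 18.354*s^5 - 16.4093*s^4 + 44.0314*s^3 + 42.3873*s^2 - 2.9432*s + 34.933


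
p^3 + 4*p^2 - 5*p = p*(p - 1)*(p + 5)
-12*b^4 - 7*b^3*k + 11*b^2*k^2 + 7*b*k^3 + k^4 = (-b + k)*(b + k)*(3*b + k)*(4*b + k)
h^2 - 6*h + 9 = (h - 3)^2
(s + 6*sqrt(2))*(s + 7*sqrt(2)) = s^2 + 13*sqrt(2)*s + 84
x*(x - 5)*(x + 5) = x^3 - 25*x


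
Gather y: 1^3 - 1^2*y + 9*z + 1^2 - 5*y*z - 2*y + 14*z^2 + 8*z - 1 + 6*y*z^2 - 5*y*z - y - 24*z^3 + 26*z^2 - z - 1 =y*(6*z^2 - 10*z - 4) - 24*z^3 + 40*z^2 + 16*z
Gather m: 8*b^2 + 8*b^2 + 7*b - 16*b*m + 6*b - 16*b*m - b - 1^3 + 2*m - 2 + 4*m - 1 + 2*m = 16*b^2 + 12*b + m*(8 - 32*b) - 4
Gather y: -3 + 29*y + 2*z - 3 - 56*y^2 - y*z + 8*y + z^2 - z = -56*y^2 + y*(37 - z) + z^2 + z - 6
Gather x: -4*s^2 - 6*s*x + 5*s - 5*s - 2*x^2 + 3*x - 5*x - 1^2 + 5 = -4*s^2 - 2*x^2 + x*(-6*s - 2) + 4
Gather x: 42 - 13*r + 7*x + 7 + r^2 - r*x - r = r^2 - 14*r + x*(7 - r) + 49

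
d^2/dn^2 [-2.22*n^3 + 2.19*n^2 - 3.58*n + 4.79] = 4.38 - 13.32*n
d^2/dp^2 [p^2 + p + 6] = 2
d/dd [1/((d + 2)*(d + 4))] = 2*(-d - 3)/(d^4 + 12*d^3 + 52*d^2 + 96*d + 64)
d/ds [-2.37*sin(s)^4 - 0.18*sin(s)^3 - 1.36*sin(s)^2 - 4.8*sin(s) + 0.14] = (-9.83*sin(s) + 2.37*sin(3*s) + 0.27*cos(2*s) - 5.07)*cos(s)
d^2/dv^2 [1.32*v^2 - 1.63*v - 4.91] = 2.64000000000000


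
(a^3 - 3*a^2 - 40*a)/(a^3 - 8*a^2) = (a + 5)/a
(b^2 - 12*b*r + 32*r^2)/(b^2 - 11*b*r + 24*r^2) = (-b + 4*r)/(-b + 3*r)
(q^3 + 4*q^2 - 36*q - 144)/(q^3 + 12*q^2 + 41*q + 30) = (q^2 - 2*q - 24)/(q^2 + 6*q + 5)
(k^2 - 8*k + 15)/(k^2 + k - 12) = (k - 5)/(k + 4)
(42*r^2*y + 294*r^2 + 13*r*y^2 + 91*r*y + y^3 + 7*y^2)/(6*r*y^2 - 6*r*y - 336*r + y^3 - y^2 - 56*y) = (7*r + y)/(y - 8)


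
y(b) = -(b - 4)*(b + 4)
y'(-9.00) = 18.00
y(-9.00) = -65.00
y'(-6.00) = 12.00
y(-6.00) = -20.00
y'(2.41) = -4.82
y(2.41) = 10.19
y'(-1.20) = 2.40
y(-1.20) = 14.56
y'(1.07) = -2.14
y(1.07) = 14.86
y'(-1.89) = 3.78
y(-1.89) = 12.43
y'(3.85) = -7.70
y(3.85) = 1.18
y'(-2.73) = 5.46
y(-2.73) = 8.55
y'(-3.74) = 7.48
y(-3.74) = 2.01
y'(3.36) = -6.72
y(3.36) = 4.71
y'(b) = -2*b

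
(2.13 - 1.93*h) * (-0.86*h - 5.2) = 1.6598*h^2 + 8.2042*h - 11.076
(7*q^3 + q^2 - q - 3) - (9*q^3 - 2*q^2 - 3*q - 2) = -2*q^3 + 3*q^2 + 2*q - 1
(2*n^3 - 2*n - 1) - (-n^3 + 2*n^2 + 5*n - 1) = 3*n^3 - 2*n^2 - 7*n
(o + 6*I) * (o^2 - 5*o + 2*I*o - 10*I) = o^3 - 5*o^2 + 8*I*o^2 - 12*o - 40*I*o + 60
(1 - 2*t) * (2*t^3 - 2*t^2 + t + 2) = -4*t^4 + 6*t^3 - 4*t^2 - 3*t + 2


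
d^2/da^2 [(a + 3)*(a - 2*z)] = 2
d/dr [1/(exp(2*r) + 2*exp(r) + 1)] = -2*(exp(r) + 1)*exp(r)/(exp(2*r) + 2*exp(r) + 1)^2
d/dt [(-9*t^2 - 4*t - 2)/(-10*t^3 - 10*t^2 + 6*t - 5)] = 2*(-45*t^4 - 40*t^3 - 77*t^2 + 25*t + 16)/(100*t^6 + 200*t^5 - 20*t^4 - 20*t^3 + 136*t^2 - 60*t + 25)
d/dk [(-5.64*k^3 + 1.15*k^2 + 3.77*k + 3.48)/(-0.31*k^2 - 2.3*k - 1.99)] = (1.7484*k^4 + 25.944*k^3 + 32.1945*k^2 - 2.4194*k + 0.5017)/(0.0961*k^4 + 1.426*k^3 + 6.5238*k^2 + 9.154*k + 3.9601)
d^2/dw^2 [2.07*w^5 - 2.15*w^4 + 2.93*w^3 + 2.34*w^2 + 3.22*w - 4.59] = 41.4*w^3 - 25.8*w^2 + 17.58*w + 4.68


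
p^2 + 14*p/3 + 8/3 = (p + 2/3)*(p + 4)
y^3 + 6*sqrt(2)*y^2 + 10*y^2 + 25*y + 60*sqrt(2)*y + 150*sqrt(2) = (y + 5)^2*(y + 6*sqrt(2))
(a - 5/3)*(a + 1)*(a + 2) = a^3 + 4*a^2/3 - 3*a - 10/3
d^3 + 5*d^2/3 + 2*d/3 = d*(d + 2/3)*(d + 1)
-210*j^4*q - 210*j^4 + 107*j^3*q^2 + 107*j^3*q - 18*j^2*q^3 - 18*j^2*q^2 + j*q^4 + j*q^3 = (-7*j + q)*(-6*j + q)*(-5*j + q)*(j*q + j)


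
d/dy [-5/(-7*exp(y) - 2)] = -35*exp(y)/(7*exp(y) + 2)^2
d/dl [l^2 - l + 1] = 2*l - 1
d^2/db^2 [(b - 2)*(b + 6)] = 2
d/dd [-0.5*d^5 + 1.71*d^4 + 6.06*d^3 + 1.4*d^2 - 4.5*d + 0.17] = -2.5*d^4 + 6.84*d^3 + 18.18*d^2 + 2.8*d - 4.5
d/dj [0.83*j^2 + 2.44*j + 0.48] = 1.66*j + 2.44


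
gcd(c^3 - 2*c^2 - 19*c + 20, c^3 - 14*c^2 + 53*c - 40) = c^2 - 6*c + 5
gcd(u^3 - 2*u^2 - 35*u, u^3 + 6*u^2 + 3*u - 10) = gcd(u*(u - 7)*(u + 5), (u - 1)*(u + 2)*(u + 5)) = u + 5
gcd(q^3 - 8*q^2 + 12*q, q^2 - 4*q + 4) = q - 2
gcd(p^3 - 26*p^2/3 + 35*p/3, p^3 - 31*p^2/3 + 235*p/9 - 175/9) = p^2 - 26*p/3 + 35/3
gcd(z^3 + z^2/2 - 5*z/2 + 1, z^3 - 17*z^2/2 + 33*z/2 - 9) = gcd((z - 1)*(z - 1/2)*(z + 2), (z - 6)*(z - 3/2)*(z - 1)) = z - 1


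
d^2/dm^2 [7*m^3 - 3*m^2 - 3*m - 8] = 42*m - 6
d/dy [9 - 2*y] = -2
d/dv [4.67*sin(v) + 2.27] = 4.67*cos(v)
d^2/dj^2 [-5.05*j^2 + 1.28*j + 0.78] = -10.1000000000000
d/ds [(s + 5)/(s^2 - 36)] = (s^2 - 2*s*(s + 5) - 36)/(s^2 - 36)^2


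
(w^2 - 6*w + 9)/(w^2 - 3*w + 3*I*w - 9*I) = (w - 3)/(w + 3*I)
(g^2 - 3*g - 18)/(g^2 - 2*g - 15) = (g - 6)/(g - 5)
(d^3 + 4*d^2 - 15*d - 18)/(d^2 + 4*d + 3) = (d^2 + 3*d - 18)/(d + 3)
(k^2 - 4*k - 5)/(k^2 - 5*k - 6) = (k - 5)/(k - 6)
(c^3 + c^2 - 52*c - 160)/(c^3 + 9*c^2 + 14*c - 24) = (c^2 - 3*c - 40)/(c^2 + 5*c - 6)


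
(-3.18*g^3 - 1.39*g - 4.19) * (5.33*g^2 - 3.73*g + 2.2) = -16.9494*g^5 + 11.8614*g^4 - 14.4047*g^3 - 17.148*g^2 + 12.5707*g - 9.218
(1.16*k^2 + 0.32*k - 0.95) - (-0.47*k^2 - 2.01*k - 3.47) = 1.63*k^2 + 2.33*k + 2.52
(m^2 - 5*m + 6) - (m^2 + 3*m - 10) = 16 - 8*m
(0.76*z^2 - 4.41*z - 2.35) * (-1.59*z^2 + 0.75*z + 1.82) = -1.2084*z^4 + 7.5819*z^3 + 1.8122*z^2 - 9.7887*z - 4.277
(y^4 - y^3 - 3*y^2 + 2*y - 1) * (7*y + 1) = 7*y^5 - 6*y^4 - 22*y^3 + 11*y^2 - 5*y - 1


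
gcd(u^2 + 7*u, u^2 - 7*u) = u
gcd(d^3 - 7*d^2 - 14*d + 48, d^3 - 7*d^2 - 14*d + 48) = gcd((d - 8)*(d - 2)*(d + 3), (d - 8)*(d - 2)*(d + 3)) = d^3 - 7*d^2 - 14*d + 48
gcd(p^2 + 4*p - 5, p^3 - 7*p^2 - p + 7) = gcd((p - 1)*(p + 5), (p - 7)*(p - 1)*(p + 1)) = p - 1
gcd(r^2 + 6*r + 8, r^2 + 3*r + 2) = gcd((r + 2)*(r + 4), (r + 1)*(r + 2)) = r + 2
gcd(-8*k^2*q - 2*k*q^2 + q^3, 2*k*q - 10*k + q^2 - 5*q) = 2*k + q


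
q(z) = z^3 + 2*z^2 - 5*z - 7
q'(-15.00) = 610.00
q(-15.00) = -2857.00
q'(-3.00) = 10.00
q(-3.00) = -1.00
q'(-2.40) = 2.68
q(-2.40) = 2.70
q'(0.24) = -3.87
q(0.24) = -8.07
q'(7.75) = 206.19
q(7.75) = 539.86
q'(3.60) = 48.28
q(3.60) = 47.58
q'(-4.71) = 42.71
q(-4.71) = -43.57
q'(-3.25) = 13.69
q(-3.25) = -3.95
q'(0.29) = -3.59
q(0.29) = -8.26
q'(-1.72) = -3.00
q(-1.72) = 2.43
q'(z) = 3*z^2 + 4*z - 5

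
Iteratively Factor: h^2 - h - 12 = (h - 4)*(h + 3)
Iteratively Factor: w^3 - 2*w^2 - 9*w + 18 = (w - 3)*(w^2 + w - 6) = (w - 3)*(w + 3)*(w - 2)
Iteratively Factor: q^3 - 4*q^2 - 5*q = (q - 5)*(q^2 + q) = q*(q - 5)*(q + 1)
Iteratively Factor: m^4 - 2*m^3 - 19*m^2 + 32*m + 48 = (m - 4)*(m^3 + 2*m^2 - 11*m - 12) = (m - 4)*(m + 1)*(m^2 + m - 12) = (m - 4)*(m + 1)*(m + 4)*(m - 3)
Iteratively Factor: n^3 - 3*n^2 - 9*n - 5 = (n + 1)*(n^2 - 4*n - 5) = (n - 5)*(n + 1)*(n + 1)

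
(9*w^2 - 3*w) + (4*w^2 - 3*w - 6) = 13*w^2 - 6*w - 6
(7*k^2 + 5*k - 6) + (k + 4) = 7*k^2 + 6*k - 2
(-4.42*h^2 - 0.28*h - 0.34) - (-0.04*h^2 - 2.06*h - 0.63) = -4.38*h^2 + 1.78*h + 0.29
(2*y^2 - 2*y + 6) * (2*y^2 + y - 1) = 4*y^4 - 2*y^3 + 8*y^2 + 8*y - 6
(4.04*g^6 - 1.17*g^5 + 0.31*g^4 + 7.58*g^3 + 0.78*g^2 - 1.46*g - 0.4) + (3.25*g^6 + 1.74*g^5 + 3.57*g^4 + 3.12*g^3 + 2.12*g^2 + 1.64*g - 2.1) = 7.29*g^6 + 0.57*g^5 + 3.88*g^4 + 10.7*g^3 + 2.9*g^2 + 0.18*g - 2.5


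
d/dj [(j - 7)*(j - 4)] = 2*j - 11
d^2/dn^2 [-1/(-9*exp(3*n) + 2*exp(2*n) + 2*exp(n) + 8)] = ((-81*exp(2*n) + 8*exp(n) + 2)*(-9*exp(3*n) + 2*exp(2*n) + 2*exp(n) + 8) - 2*(-27*exp(2*n) + 4*exp(n) + 2)^2*exp(n))*exp(n)/(-9*exp(3*n) + 2*exp(2*n) + 2*exp(n) + 8)^3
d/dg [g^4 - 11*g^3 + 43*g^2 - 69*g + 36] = 4*g^3 - 33*g^2 + 86*g - 69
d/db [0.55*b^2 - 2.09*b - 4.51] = 1.1*b - 2.09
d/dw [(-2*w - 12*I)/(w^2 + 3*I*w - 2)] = 2*(w^2 + 12*I*w - 16)/(w^4 + 6*I*w^3 - 13*w^2 - 12*I*w + 4)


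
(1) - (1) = 0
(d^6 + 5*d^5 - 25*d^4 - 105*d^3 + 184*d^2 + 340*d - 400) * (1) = d^6 + 5*d^5 - 25*d^4 - 105*d^3 + 184*d^2 + 340*d - 400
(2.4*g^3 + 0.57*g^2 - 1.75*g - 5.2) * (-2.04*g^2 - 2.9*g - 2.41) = -4.896*g^5 - 8.1228*g^4 - 3.867*g^3 + 14.3093*g^2 + 19.2975*g + 12.532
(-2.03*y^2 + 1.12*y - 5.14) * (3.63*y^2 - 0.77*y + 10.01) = -7.3689*y^4 + 5.6287*y^3 - 39.8409*y^2 + 15.169*y - 51.4514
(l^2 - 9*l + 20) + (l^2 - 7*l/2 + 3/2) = 2*l^2 - 25*l/2 + 43/2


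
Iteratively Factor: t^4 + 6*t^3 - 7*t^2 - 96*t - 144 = (t + 4)*(t^3 + 2*t^2 - 15*t - 36) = (t + 3)*(t + 4)*(t^2 - t - 12) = (t - 4)*(t + 3)*(t + 4)*(t + 3)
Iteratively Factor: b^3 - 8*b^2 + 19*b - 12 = (b - 4)*(b^2 - 4*b + 3) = (b - 4)*(b - 1)*(b - 3)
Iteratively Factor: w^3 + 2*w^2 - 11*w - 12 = (w + 4)*(w^2 - 2*w - 3) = (w + 1)*(w + 4)*(w - 3)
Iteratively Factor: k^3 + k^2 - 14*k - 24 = (k + 2)*(k^2 - k - 12) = (k + 2)*(k + 3)*(k - 4)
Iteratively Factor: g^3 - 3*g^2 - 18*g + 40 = (g - 2)*(g^2 - g - 20) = (g - 2)*(g + 4)*(g - 5)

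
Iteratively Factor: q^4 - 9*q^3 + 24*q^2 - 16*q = (q - 4)*(q^3 - 5*q^2 + 4*q) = (q - 4)^2*(q^2 - q) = q*(q - 4)^2*(q - 1)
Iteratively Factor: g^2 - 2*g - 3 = (g - 3)*(g + 1)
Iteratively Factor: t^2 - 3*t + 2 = (t - 1)*(t - 2)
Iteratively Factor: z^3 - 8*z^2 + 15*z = (z - 5)*(z^2 - 3*z) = z*(z - 5)*(z - 3)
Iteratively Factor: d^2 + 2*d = (d + 2)*(d)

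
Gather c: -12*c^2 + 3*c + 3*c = -12*c^2 + 6*c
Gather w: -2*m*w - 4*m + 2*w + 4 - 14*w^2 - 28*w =-4*m - 14*w^2 + w*(-2*m - 26) + 4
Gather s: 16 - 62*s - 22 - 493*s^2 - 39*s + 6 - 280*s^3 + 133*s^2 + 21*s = -280*s^3 - 360*s^2 - 80*s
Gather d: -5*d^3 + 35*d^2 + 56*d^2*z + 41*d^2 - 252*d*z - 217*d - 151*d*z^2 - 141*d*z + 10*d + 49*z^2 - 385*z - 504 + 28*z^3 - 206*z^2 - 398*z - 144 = -5*d^3 + d^2*(56*z + 76) + d*(-151*z^2 - 393*z - 207) + 28*z^3 - 157*z^2 - 783*z - 648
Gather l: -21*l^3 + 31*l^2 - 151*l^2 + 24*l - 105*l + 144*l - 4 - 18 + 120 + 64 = -21*l^3 - 120*l^2 + 63*l + 162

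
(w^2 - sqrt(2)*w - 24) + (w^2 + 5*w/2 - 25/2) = 2*w^2 - sqrt(2)*w + 5*w/2 - 73/2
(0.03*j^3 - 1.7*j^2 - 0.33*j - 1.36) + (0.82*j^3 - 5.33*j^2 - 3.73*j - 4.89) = 0.85*j^3 - 7.03*j^2 - 4.06*j - 6.25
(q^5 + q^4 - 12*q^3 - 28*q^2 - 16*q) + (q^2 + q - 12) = q^5 + q^4 - 12*q^3 - 27*q^2 - 15*q - 12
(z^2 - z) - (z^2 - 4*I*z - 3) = -z + 4*I*z + 3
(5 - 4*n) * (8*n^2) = -32*n^3 + 40*n^2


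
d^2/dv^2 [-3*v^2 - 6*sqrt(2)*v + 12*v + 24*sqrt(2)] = -6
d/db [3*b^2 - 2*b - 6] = 6*b - 2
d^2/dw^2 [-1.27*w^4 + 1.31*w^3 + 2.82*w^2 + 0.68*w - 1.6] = -15.24*w^2 + 7.86*w + 5.64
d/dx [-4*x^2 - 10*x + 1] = -8*x - 10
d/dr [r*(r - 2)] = 2*r - 2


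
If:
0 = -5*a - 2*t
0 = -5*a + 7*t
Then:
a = 0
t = 0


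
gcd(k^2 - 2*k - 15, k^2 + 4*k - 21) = 1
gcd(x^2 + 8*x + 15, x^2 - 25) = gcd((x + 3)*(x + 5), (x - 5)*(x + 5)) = x + 5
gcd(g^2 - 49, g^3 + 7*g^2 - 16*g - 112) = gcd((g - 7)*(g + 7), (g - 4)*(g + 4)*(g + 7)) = g + 7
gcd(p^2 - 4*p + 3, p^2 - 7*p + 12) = p - 3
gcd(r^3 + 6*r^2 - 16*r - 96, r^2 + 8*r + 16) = r + 4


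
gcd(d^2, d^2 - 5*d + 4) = 1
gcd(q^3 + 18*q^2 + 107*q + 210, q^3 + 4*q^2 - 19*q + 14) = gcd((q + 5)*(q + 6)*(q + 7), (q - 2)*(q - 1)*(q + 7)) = q + 7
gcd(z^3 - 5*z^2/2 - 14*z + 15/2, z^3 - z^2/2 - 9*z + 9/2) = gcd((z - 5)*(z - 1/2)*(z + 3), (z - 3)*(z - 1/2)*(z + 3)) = z^2 + 5*z/2 - 3/2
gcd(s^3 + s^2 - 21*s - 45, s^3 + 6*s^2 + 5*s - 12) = s + 3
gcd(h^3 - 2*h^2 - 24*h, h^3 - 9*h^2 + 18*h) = h^2 - 6*h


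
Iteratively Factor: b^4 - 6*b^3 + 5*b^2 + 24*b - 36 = (b + 2)*(b^3 - 8*b^2 + 21*b - 18) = (b - 2)*(b + 2)*(b^2 - 6*b + 9) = (b - 3)*(b - 2)*(b + 2)*(b - 3)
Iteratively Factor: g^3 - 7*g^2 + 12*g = (g - 4)*(g^2 - 3*g) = g*(g - 4)*(g - 3)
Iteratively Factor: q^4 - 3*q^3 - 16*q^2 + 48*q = (q - 4)*(q^3 + q^2 - 12*q) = (q - 4)*(q + 4)*(q^2 - 3*q) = q*(q - 4)*(q + 4)*(q - 3)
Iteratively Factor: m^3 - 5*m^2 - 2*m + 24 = (m - 4)*(m^2 - m - 6) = (m - 4)*(m - 3)*(m + 2)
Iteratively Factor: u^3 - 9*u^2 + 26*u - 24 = (u - 2)*(u^2 - 7*u + 12) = (u - 3)*(u - 2)*(u - 4)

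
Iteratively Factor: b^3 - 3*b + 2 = (b - 1)*(b^2 + b - 2) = (b - 1)^2*(b + 2)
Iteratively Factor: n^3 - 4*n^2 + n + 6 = (n - 2)*(n^2 - 2*n - 3) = (n - 3)*(n - 2)*(n + 1)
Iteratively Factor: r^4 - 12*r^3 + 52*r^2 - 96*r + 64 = (r - 2)*(r^3 - 10*r^2 + 32*r - 32) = (r - 4)*(r - 2)*(r^2 - 6*r + 8) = (r - 4)*(r - 2)^2*(r - 4)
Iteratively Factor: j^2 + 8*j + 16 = (j + 4)*(j + 4)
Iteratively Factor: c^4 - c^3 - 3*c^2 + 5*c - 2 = (c - 1)*(c^3 - 3*c + 2) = (c - 1)^2*(c^2 + c - 2) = (c - 1)^3*(c + 2)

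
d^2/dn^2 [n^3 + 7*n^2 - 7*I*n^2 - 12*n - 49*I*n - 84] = 6*n + 14 - 14*I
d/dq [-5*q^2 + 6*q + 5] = 6 - 10*q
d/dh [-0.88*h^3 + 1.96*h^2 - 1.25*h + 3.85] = -2.64*h^2 + 3.92*h - 1.25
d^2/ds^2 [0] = 0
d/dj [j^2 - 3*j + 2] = 2*j - 3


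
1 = 1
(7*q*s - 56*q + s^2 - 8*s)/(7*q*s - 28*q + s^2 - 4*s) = (s - 8)/(s - 4)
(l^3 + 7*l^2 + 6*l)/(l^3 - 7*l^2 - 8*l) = (l + 6)/(l - 8)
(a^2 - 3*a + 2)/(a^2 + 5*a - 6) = (a - 2)/(a + 6)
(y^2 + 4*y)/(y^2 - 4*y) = (y + 4)/(y - 4)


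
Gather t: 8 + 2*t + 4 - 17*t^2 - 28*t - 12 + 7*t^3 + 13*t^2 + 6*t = 7*t^3 - 4*t^2 - 20*t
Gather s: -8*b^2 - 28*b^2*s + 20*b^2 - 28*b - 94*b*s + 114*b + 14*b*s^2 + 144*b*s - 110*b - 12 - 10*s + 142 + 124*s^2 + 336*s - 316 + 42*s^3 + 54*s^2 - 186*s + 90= 12*b^2 - 24*b + 42*s^3 + s^2*(14*b + 178) + s*(-28*b^2 + 50*b + 140) - 96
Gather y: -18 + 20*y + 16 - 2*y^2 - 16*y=-2*y^2 + 4*y - 2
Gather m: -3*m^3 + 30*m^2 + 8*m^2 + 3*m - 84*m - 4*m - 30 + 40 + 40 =-3*m^3 + 38*m^2 - 85*m + 50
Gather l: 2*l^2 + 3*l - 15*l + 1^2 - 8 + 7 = 2*l^2 - 12*l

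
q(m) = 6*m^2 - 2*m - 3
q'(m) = 12*m - 2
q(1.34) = 5.09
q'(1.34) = 14.08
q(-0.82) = 2.67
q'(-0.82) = -11.84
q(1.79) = 12.64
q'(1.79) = 19.48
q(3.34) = 57.25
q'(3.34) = 38.08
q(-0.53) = -0.25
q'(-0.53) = -8.36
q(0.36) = -2.94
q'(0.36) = 2.32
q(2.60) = 32.36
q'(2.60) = 29.20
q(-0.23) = -2.22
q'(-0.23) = -4.76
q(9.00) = 465.00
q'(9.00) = 106.00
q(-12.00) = 885.00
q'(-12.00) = -146.00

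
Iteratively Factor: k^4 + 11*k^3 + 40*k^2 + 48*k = (k + 3)*(k^3 + 8*k^2 + 16*k) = (k + 3)*(k + 4)*(k^2 + 4*k) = (k + 3)*(k + 4)^2*(k)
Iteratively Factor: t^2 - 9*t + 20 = (t - 4)*(t - 5)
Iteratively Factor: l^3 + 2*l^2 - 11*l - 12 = (l + 1)*(l^2 + l - 12) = (l - 3)*(l + 1)*(l + 4)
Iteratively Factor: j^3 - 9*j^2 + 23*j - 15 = (j - 1)*(j^2 - 8*j + 15) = (j - 5)*(j - 1)*(j - 3)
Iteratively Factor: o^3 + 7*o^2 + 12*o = (o + 3)*(o^2 + 4*o) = (o + 3)*(o + 4)*(o)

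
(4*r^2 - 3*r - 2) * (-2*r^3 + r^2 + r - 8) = -8*r^5 + 10*r^4 + 5*r^3 - 37*r^2 + 22*r + 16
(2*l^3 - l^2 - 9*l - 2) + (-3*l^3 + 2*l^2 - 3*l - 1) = -l^3 + l^2 - 12*l - 3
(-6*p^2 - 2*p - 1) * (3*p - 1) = -18*p^3 - p + 1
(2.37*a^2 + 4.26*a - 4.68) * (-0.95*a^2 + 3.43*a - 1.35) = -2.2515*a^4 + 4.0821*a^3 + 15.8583*a^2 - 21.8034*a + 6.318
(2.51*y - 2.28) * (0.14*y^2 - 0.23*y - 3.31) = 0.3514*y^3 - 0.8965*y^2 - 7.7837*y + 7.5468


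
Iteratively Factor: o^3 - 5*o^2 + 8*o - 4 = (o - 2)*(o^2 - 3*o + 2) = (o - 2)^2*(o - 1)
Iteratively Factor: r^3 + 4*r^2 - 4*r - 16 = (r + 4)*(r^2 - 4) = (r + 2)*(r + 4)*(r - 2)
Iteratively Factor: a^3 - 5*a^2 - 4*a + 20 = (a - 2)*(a^2 - 3*a - 10) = (a - 5)*(a - 2)*(a + 2)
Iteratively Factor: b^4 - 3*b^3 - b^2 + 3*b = (b)*(b^3 - 3*b^2 - b + 3) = b*(b - 1)*(b^2 - 2*b - 3) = b*(b - 1)*(b + 1)*(b - 3)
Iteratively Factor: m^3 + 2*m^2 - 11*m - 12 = (m - 3)*(m^2 + 5*m + 4) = (m - 3)*(m + 4)*(m + 1)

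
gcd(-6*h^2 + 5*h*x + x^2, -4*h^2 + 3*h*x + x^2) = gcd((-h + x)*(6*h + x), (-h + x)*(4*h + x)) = -h + x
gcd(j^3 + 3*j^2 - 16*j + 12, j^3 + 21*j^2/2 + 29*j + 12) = j + 6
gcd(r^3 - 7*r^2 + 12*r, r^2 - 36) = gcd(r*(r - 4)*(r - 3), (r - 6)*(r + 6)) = 1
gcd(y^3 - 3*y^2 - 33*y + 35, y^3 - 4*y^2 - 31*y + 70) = y^2 - 2*y - 35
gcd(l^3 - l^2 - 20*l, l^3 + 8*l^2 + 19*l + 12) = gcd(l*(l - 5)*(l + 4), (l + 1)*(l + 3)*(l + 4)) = l + 4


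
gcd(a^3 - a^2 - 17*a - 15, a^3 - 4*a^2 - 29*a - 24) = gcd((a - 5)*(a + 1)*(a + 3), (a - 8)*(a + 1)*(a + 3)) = a^2 + 4*a + 3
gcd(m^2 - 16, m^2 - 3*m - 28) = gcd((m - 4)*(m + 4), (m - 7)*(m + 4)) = m + 4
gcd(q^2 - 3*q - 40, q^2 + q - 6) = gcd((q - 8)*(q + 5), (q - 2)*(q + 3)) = 1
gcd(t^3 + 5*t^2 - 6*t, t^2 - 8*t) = t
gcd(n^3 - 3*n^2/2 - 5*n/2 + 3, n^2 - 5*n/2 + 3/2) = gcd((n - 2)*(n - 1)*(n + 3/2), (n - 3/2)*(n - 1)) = n - 1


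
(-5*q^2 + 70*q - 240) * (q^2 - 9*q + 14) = -5*q^4 + 115*q^3 - 940*q^2 + 3140*q - 3360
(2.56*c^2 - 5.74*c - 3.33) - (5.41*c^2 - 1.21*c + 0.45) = -2.85*c^2 - 4.53*c - 3.78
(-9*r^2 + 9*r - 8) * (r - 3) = -9*r^3 + 36*r^2 - 35*r + 24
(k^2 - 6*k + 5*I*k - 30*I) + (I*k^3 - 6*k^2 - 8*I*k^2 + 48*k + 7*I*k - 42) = I*k^3 - 5*k^2 - 8*I*k^2 + 42*k + 12*I*k - 42 - 30*I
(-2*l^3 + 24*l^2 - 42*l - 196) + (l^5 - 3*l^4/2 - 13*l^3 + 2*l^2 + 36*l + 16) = l^5 - 3*l^4/2 - 15*l^3 + 26*l^2 - 6*l - 180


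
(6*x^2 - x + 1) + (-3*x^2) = 3*x^2 - x + 1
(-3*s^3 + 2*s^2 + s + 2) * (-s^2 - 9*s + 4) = 3*s^5 + 25*s^4 - 31*s^3 - 3*s^2 - 14*s + 8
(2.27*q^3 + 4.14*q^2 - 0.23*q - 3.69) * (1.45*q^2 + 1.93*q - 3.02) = 3.2915*q^5 + 10.3841*q^4 + 0.801299999999999*q^3 - 18.2972*q^2 - 6.4271*q + 11.1438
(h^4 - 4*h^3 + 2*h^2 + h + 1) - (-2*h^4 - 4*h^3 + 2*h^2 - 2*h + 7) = 3*h^4 + 3*h - 6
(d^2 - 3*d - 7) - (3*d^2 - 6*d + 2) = -2*d^2 + 3*d - 9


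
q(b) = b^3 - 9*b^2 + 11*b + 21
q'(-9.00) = 416.00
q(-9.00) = -1536.00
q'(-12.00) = 659.00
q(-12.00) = -3135.00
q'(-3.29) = 102.69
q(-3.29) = -148.22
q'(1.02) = -4.24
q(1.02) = 23.92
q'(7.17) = 36.17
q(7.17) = 5.79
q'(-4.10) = 135.23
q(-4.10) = -244.31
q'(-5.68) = 210.03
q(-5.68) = -515.09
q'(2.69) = -15.71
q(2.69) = 4.93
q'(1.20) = -6.28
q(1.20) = 22.97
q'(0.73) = -0.54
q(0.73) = 24.62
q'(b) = 3*b^2 - 18*b + 11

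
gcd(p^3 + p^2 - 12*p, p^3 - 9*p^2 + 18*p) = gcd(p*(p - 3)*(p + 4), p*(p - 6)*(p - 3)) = p^2 - 3*p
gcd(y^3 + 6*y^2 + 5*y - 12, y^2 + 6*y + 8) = y + 4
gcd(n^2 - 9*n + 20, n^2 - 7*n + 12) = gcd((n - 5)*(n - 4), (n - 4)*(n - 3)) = n - 4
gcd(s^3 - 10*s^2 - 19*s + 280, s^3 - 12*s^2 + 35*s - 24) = s - 8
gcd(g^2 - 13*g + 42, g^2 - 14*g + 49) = g - 7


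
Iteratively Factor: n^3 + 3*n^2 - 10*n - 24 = (n + 4)*(n^2 - n - 6) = (n + 2)*(n + 4)*(n - 3)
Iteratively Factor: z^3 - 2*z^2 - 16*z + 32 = (z - 4)*(z^2 + 2*z - 8) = (z - 4)*(z + 4)*(z - 2)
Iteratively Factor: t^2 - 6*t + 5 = (t - 5)*(t - 1)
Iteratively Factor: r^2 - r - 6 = (r - 3)*(r + 2)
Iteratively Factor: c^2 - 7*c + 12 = (c - 4)*(c - 3)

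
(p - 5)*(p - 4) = p^2 - 9*p + 20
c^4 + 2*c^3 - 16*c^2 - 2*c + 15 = (c - 3)*(c - 1)*(c + 1)*(c + 5)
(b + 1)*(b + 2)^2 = b^3 + 5*b^2 + 8*b + 4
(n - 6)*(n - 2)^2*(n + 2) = n^4 - 8*n^3 + 8*n^2 + 32*n - 48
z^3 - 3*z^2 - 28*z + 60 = (z - 6)*(z - 2)*(z + 5)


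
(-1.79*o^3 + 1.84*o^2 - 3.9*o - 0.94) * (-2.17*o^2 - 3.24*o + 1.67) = 3.8843*o^5 + 1.8068*o^4 - 0.487900000000002*o^3 + 17.7486*o^2 - 3.4674*o - 1.5698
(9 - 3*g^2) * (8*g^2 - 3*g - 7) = -24*g^4 + 9*g^3 + 93*g^2 - 27*g - 63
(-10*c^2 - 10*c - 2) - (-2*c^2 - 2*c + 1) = -8*c^2 - 8*c - 3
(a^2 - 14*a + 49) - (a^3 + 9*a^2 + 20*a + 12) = -a^3 - 8*a^2 - 34*a + 37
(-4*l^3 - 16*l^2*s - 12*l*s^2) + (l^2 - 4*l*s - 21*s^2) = -4*l^3 - 16*l^2*s + l^2 - 12*l*s^2 - 4*l*s - 21*s^2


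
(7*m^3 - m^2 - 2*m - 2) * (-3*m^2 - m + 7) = -21*m^5 - 4*m^4 + 56*m^3 + m^2 - 12*m - 14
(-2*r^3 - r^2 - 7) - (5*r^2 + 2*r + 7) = -2*r^3 - 6*r^2 - 2*r - 14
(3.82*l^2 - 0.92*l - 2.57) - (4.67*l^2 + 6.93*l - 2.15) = -0.85*l^2 - 7.85*l - 0.42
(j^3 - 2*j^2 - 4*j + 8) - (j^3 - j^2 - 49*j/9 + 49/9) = -j^2 + 13*j/9 + 23/9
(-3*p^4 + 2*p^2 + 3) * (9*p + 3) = -27*p^5 - 9*p^4 + 18*p^3 + 6*p^2 + 27*p + 9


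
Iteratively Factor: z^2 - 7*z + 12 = (z - 3)*(z - 4)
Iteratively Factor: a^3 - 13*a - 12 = (a - 4)*(a^2 + 4*a + 3) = (a - 4)*(a + 3)*(a + 1)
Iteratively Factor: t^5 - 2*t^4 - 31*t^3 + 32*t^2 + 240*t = (t + 4)*(t^4 - 6*t^3 - 7*t^2 + 60*t) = t*(t + 4)*(t^3 - 6*t^2 - 7*t + 60) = t*(t + 3)*(t + 4)*(t^2 - 9*t + 20) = t*(t - 5)*(t + 3)*(t + 4)*(t - 4)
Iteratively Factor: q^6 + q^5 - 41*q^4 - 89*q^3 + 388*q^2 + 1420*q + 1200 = (q + 2)*(q^5 - q^4 - 39*q^3 - 11*q^2 + 410*q + 600) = (q + 2)*(q + 3)*(q^4 - 4*q^3 - 27*q^2 + 70*q + 200) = (q + 2)^2*(q + 3)*(q^3 - 6*q^2 - 15*q + 100) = (q + 2)^2*(q + 3)*(q + 4)*(q^2 - 10*q + 25) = (q - 5)*(q + 2)^2*(q + 3)*(q + 4)*(q - 5)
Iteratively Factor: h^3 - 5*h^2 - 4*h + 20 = (h - 2)*(h^2 - 3*h - 10) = (h - 2)*(h + 2)*(h - 5)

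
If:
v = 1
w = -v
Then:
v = 1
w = -1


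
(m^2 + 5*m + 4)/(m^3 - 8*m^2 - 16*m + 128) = (m + 1)/(m^2 - 12*m + 32)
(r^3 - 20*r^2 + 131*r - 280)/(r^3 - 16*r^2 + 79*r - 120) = (r - 7)/(r - 3)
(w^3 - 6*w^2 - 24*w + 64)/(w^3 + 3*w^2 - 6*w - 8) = (w - 8)/(w + 1)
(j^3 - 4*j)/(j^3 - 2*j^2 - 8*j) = (j - 2)/(j - 4)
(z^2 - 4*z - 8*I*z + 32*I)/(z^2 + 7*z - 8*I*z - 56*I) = (z - 4)/(z + 7)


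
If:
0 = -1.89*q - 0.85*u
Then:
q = -0.44973544973545*u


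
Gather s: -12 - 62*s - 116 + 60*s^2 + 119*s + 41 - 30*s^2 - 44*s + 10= 30*s^2 + 13*s - 77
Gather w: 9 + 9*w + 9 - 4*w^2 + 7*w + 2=-4*w^2 + 16*w + 20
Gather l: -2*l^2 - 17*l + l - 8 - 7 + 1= -2*l^2 - 16*l - 14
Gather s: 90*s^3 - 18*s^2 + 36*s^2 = 90*s^3 + 18*s^2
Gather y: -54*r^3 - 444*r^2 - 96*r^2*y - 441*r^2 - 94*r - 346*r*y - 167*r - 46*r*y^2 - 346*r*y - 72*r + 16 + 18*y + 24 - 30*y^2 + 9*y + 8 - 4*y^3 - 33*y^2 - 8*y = -54*r^3 - 885*r^2 - 333*r - 4*y^3 + y^2*(-46*r - 63) + y*(-96*r^2 - 692*r + 19) + 48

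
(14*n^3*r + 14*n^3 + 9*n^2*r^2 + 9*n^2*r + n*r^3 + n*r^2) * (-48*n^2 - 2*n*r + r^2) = -672*n^5*r - 672*n^5 - 460*n^4*r^2 - 460*n^4*r - 52*n^3*r^3 - 52*n^3*r^2 + 7*n^2*r^4 + 7*n^2*r^3 + n*r^5 + n*r^4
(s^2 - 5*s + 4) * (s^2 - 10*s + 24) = s^4 - 15*s^3 + 78*s^2 - 160*s + 96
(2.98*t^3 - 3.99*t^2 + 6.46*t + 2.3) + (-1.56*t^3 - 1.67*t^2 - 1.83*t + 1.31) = 1.42*t^3 - 5.66*t^2 + 4.63*t + 3.61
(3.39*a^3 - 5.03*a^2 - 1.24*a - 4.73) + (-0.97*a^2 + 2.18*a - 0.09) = 3.39*a^3 - 6.0*a^2 + 0.94*a - 4.82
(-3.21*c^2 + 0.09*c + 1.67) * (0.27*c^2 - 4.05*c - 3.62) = -0.8667*c^4 + 13.0248*c^3 + 11.7066*c^2 - 7.0893*c - 6.0454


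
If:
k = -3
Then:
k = -3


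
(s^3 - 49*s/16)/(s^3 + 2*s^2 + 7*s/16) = (4*s - 7)/(4*s + 1)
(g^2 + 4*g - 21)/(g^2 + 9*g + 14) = (g - 3)/(g + 2)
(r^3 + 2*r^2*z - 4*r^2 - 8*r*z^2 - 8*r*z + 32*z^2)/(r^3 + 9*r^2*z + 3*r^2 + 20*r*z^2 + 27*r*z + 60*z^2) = (r^2 - 2*r*z - 4*r + 8*z)/(r^2 + 5*r*z + 3*r + 15*z)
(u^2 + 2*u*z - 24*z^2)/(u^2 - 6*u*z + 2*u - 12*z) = (u^2 + 2*u*z - 24*z^2)/(u^2 - 6*u*z + 2*u - 12*z)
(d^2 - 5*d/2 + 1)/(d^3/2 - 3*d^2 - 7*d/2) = (-2*d^2 + 5*d - 2)/(d*(-d^2 + 6*d + 7))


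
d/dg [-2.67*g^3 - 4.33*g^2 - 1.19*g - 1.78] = -8.01*g^2 - 8.66*g - 1.19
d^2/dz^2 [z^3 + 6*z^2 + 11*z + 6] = 6*z + 12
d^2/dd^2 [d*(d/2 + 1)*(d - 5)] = 3*d - 3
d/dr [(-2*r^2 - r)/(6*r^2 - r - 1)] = (8*r^2 + 4*r + 1)/(36*r^4 - 12*r^3 - 11*r^2 + 2*r + 1)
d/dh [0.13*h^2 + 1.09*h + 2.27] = 0.26*h + 1.09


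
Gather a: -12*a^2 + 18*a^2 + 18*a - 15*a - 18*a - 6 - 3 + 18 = 6*a^2 - 15*a + 9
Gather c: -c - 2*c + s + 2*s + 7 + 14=-3*c + 3*s + 21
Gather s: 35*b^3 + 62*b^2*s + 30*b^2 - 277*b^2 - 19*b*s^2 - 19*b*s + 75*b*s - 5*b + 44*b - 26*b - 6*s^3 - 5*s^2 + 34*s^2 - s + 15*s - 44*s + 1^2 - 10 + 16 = 35*b^3 - 247*b^2 + 13*b - 6*s^3 + s^2*(29 - 19*b) + s*(62*b^2 + 56*b - 30) + 7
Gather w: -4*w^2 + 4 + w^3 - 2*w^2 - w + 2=w^3 - 6*w^2 - w + 6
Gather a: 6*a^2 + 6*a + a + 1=6*a^2 + 7*a + 1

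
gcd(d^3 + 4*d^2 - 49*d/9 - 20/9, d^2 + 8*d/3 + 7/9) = d + 1/3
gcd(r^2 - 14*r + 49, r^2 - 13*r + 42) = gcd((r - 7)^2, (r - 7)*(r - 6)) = r - 7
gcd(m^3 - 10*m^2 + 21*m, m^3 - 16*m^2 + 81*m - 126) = m^2 - 10*m + 21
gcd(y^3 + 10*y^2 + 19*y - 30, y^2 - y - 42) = y + 6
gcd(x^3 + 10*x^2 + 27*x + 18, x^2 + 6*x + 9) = x + 3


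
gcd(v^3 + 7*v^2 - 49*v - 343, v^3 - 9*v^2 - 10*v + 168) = v - 7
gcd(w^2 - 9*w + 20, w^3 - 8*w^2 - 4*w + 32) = 1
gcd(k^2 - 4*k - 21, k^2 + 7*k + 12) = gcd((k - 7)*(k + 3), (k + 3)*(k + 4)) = k + 3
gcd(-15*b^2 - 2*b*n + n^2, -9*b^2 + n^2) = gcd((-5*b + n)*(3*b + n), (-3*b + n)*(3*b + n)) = 3*b + n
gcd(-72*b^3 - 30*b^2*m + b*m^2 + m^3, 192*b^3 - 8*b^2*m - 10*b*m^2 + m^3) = 24*b^2 + 2*b*m - m^2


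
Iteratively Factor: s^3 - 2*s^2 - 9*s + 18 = (s + 3)*(s^2 - 5*s + 6) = (s - 3)*(s + 3)*(s - 2)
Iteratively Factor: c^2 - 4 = (c + 2)*(c - 2)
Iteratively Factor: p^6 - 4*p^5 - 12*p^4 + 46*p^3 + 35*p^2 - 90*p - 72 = (p - 2)*(p^5 - 2*p^4 - 16*p^3 + 14*p^2 + 63*p + 36) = (p - 2)*(p + 3)*(p^4 - 5*p^3 - p^2 + 17*p + 12) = (p - 2)*(p + 1)*(p + 3)*(p^3 - 6*p^2 + 5*p + 12) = (p - 2)*(p + 1)^2*(p + 3)*(p^2 - 7*p + 12) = (p - 3)*(p - 2)*(p + 1)^2*(p + 3)*(p - 4)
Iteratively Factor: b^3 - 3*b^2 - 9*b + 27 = (b + 3)*(b^2 - 6*b + 9) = (b - 3)*(b + 3)*(b - 3)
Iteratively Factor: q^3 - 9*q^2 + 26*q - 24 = (q - 4)*(q^2 - 5*q + 6) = (q - 4)*(q - 3)*(q - 2)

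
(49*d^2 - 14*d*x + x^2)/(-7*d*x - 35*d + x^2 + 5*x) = (-7*d + x)/(x + 5)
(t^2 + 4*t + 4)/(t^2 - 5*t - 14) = (t + 2)/(t - 7)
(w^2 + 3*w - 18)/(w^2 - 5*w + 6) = (w + 6)/(w - 2)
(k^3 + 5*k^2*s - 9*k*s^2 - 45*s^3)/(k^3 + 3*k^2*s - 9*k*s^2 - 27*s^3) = (k + 5*s)/(k + 3*s)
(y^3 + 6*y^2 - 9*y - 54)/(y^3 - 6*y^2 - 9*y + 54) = (y + 6)/(y - 6)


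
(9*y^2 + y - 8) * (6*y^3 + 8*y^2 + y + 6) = 54*y^5 + 78*y^4 - 31*y^3 - 9*y^2 - 2*y - 48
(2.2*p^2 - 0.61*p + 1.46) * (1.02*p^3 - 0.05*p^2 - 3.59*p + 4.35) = 2.244*p^5 - 0.7322*p^4 - 6.3783*p^3 + 11.6869*p^2 - 7.8949*p + 6.351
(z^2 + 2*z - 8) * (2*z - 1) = 2*z^3 + 3*z^2 - 18*z + 8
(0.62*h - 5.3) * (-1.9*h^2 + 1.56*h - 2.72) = -1.178*h^3 + 11.0372*h^2 - 9.9544*h + 14.416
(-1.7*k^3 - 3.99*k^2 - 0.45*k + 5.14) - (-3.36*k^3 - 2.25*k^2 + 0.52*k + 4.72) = 1.66*k^3 - 1.74*k^2 - 0.97*k + 0.42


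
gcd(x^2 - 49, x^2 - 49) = x^2 - 49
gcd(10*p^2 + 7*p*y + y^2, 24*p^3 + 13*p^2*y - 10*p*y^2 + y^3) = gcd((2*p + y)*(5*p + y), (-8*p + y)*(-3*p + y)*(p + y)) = 1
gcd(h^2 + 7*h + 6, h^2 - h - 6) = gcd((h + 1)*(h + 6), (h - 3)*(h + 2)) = 1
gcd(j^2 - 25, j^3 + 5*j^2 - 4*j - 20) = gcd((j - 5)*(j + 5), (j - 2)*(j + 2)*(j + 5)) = j + 5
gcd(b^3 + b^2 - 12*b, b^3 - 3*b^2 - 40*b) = b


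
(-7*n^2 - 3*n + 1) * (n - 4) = -7*n^3 + 25*n^2 + 13*n - 4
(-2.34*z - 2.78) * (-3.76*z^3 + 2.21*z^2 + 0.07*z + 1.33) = 8.7984*z^4 + 5.2814*z^3 - 6.3076*z^2 - 3.3068*z - 3.6974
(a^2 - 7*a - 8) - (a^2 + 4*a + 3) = -11*a - 11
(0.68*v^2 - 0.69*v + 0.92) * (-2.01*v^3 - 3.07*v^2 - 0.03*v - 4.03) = -1.3668*v^5 - 0.7007*v^4 + 0.2487*v^3 - 5.5441*v^2 + 2.7531*v - 3.7076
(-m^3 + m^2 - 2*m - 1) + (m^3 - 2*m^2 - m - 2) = -m^2 - 3*m - 3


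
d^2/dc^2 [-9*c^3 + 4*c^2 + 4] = 8 - 54*c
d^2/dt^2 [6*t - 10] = 0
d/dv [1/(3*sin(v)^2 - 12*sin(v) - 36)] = 2*(2 - sin(v))*cos(v)/(3*(sin(v) - 6)^2*(sin(v) + 2)^2)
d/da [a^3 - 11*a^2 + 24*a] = 3*a^2 - 22*a + 24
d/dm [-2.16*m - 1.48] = -2.16000000000000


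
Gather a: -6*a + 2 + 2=4 - 6*a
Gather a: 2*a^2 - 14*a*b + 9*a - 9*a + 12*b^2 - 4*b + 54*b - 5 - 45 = 2*a^2 - 14*a*b + 12*b^2 + 50*b - 50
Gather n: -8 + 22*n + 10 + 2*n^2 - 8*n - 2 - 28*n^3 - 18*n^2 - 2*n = -28*n^3 - 16*n^2 + 12*n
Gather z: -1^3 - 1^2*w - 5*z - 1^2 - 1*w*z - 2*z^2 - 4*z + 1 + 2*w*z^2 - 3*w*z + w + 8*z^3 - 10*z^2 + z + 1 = 8*z^3 + z^2*(2*w - 12) + z*(-4*w - 8)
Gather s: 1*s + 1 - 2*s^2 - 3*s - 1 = -2*s^2 - 2*s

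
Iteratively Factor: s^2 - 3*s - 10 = (s + 2)*(s - 5)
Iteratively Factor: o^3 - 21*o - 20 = (o - 5)*(o^2 + 5*o + 4) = (o - 5)*(o + 1)*(o + 4)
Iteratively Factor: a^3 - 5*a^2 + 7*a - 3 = (a - 3)*(a^2 - 2*a + 1) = (a - 3)*(a - 1)*(a - 1)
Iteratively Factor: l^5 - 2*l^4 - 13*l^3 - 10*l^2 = (l - 5)*(l^4 + 3*l^3 + 2*l^2) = l*(l - 5)*(l^3 + 3*l^2 + 2*l) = l*(l - 5)*(l + 1)*(l^2 + 2*l) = l*(l - 5)*(l + 1)*(l + 2)*(l)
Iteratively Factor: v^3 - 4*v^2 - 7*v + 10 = (v - 5)*(v^2 + v - 2) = (v - 5)*(v - 1)*(v + 2)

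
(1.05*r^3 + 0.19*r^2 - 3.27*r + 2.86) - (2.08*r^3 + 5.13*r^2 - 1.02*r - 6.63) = -1.03*r^3 - 4.94*r^2 - 2.25*r + 9.49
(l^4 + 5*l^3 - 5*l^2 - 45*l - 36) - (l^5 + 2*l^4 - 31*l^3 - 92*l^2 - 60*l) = -l^5 - l^4 + 36*l^3 + 87*l^2 + 15*l - 36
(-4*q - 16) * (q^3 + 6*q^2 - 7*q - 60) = -4*q^4 - 40*q^3 - 68*q^2 + 352*q + 960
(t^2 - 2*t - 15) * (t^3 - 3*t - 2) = t^5 - 2*t^4 - 18*t^3 + 4*t^2 + 49*t + 30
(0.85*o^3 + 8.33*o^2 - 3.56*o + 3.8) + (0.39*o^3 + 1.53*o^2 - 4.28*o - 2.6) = 1.24*o^3 + 9.86*o^2 - 7.84*o + 1.2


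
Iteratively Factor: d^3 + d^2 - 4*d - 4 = (d + 2)*(d^2 - d - 2) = (d - 2)*(d + 2)*(d + 1)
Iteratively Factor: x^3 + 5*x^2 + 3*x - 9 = (x + 3)*(x^2 + 2*x - 3) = (x + 3)^2*(x - 1)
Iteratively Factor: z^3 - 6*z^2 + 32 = (z - 4)*(z^2 - 2*z - 8) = (z - 4)*(z + 2)*(z - 4)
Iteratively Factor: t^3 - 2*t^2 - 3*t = (t + 1)*(t^2 - 3*t) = (t - 3)*(t + 1)*(t)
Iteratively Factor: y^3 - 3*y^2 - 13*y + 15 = (y - 1)*(y^2 - 2*y - 15) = (y - 5)*(y - 1)*(y + 3)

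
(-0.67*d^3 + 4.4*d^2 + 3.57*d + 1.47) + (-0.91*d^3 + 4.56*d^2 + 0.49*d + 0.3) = -1.58*d^3 + 8.96*d^2 + 4.06*d + 1.77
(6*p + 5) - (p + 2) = 5*p + 3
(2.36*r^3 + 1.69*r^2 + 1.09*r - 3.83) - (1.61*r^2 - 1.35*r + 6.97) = 2.36*r^3 + 0.0799999999999998*r^2 + 2.44*r - 10.8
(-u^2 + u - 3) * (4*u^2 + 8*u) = -4*u^4 - 4*u^3 - 4*u^2 - 24*u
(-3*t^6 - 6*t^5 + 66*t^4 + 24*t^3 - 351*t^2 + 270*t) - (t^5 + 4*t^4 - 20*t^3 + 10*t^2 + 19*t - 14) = -3*t^6 - 7*t^5 + 62*t^4 + 44*t^3 - 361*t^2 + 251*t + 14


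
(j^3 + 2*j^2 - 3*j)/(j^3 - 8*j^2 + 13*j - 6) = j*(j + 3)/(j^2 - 7*j + 6)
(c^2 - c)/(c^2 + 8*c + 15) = c*(c - 1)/(c^2 + 8*c + 15)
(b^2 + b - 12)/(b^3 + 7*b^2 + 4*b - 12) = (b^2 + b - 12)/(b^3 + 7*b^2 + 4*b - 12)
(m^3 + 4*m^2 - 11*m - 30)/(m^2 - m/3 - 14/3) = 3*(m^2 + 2*m - 15)/(3*m - 7)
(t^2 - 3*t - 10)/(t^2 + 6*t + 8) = (t - 5)/(t + 4)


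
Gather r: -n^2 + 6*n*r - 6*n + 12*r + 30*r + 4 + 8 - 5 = -n^2 - 6*n + r*(6*n + 42) + 7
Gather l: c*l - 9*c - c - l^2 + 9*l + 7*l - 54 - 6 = -10*c - l^2 + l*(c + 16) - 60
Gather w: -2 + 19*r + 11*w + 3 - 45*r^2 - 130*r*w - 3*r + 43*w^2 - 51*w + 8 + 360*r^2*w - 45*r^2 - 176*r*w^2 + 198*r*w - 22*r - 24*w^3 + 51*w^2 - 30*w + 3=-90*r^2 - 6*r - 24*w^3 + w^2*(94 - 176*r) + w*(360*r^2 + 68*r - 70) + 12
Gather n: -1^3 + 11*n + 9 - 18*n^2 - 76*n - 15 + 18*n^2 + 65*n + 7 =0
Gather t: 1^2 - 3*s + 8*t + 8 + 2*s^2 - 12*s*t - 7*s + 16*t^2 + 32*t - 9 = 2*s^2 - 10*s + 16*t^2 + t*(40 - 12*s)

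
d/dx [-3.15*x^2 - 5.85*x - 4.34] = -6.3*x - 5.85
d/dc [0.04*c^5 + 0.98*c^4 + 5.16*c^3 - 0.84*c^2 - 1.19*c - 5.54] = 0.2*c^4 + 3.92*c^3 + 15.48*c^2 - 1.68*c - 1.19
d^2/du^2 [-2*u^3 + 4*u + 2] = -12*u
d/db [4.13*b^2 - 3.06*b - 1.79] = 8.26*b - 3.06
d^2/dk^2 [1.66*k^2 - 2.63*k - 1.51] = 3.32000000000000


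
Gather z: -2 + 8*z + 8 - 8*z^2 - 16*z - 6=-8*z^2 - 8*z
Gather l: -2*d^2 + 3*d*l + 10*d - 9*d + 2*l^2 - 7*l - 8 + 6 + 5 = -2*d^2 + d + 2*l^2 + l*(3*d - 7) + 3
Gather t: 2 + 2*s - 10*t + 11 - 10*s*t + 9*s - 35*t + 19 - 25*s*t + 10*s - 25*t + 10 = 21*s + t*(-35*s - 70) + 42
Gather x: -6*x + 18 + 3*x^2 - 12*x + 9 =3*x^2 - 18*x + 27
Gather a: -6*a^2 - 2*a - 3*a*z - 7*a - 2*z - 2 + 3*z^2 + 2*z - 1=-6*a^2 + a*(-3*z - 9) + 3*z^2 - 3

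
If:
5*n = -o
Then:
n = -o/5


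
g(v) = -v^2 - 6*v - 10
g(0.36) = -12.29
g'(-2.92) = -0.16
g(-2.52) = -1.23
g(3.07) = -37.84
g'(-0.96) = -4.08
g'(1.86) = -9.72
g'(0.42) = -6.84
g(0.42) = -12.70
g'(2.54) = -11.08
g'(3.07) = -12.14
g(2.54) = -31.69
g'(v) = -2*v - 6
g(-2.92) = -1.01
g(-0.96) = -5.16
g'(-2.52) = -0.96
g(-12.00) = -82.00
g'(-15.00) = 24.00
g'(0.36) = -6.72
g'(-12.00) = 18.00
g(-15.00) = -145.00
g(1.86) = -24.62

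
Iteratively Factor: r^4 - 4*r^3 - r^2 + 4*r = (r - 1)*(r^3 - 3*r^2 - 4*r) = r*(r - 1)*(r^2 - 3*r - 4) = r*(r - 4)*(r - 1)*(r + 1)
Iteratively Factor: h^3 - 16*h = (h - 4)*(h^2 + 4*h) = h*(h - 4)*(h + 4)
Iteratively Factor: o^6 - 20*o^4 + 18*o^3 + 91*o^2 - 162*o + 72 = (o - 2)*(o^5 + 2*o^4 - 16*o^3 - 14*o^2 + 63*o - 36) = (o - 2)*(o - 1)*(o^4 + 3*o^3 - 13*o^2 - 27*o + 36) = (o - 2)*(o - 1)^2*(o^3 + 4*o^2 - 9*o - 36) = (o - 2)*(o - 1)^2*(o + 3)*(o^2 + o - 12) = (o - 3)*(o - 2)*(o - 1)^2*(o + 3)*(o + 4)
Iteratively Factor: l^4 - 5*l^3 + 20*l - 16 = (l + 2)*(l^3 - 7*l^2 + 14*l - 8) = (l - 4)*(l + 2)*(l^2 - 3*l + 2) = (l - 4)*(l - 2)*(l + 2)*(l - 1)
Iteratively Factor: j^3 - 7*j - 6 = (j + 1)*(j^2 - j - 6) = (j - 3)*(j + 1)*(j + 2)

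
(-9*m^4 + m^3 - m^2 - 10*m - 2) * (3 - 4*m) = 36*m^5 - 31*m^4 + 7*m^3 + 37*m^2 - 22*m - 6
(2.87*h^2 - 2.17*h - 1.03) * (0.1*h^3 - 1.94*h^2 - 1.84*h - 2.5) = 0.287*h^5 - 5.7848*h^4 - 1.174*h^3 - 1.184*h^2 + 7.3202*h + 2.575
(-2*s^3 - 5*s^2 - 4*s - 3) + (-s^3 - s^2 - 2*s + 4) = -3*s^3 - 6*s^2 - 6*s + 1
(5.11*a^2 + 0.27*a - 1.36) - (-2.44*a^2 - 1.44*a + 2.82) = 7.55*a^2 + 1.71*a - 4.18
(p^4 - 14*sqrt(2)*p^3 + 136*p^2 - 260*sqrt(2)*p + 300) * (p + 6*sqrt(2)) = p^5 - 8*sqrt(2)*p^4 - 32*p^3 + 556*sqrt(2)*p^2 - 2820*p + 1800*sqrt(2)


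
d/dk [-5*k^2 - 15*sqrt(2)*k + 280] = -10*k - 15*sqrt(2)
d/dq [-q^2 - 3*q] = -2*q - 3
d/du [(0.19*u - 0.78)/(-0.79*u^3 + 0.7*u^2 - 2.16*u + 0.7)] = (0.3002*u^3 - 1.9816*u^2 + 1.092*u - 1.5518)/(0.6241*u^6 - 1.106*u^5 + 3.9028*u^4 - 4.13*u^3 + 5.6456*u^2 - 3.024*u + 0.49)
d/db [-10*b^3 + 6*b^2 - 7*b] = -30*b^2 + 12*b - 7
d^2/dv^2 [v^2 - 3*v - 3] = 2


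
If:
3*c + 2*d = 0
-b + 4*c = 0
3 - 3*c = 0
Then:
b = 4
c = 1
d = -3/2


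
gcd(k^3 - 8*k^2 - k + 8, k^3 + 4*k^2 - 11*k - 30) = 1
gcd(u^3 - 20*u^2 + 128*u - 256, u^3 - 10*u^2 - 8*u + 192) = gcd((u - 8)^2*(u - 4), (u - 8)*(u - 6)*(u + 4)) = u - 8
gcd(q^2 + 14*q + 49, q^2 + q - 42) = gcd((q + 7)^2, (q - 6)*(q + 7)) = q + 7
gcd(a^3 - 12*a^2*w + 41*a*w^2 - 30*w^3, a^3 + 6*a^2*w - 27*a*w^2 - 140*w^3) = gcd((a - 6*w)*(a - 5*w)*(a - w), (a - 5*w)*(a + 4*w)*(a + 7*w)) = -a + 5*w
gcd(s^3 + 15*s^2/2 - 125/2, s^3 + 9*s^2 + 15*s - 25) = s^2 + 10*s + 25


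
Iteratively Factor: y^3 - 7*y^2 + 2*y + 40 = (y - 4)*(y^2 - 3*y - 10) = (y - 4)*(y + 2)*(y - 5)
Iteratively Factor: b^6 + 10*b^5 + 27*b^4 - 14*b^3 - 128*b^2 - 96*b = (b + 3)*(b^5 + 7*b^4 + 6*b^3 - 32*b^2 - 32*b) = (b + 3)*(b + 4)*(b^4 + 3*b^3 - 6*b^2 - 8*b) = (b - 2)*(b + 3)*(b + 4)*(b^3 + 5*b^2 + 4*b) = (b - 2)*(b + 1)*(b + 3)*(b + 4)*(b^2 + 4*b) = b*(b - 2)*(b + 1)*(b + 3)*(b + 4)*(b + 4)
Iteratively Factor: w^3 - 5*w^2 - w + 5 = (w - 5)*(w^2 - 1) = (w - 5)*(w + 1)*(w - 1)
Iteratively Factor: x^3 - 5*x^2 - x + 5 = (x - 1)*(x^2 - 4*x - 5) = (x - 5)*(x - 1)*(x + 1)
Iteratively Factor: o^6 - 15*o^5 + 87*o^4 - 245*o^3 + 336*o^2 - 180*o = (o - 3)*(o^5 - 12*o^4 + 51*o^3 - 92*o^2 + 60*o) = (o - 5)*(o - 3)*(o^4 - 7*o^3 + 16*o^2 - 12*o) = (o - 5)*(o - 3)^2*(o^3 - 4*o^2 + 4*o) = (o - 5)*(o - 3)^2*(o - 2)*(o^2 - 2*o) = o*(o - 5)*(o - 3)^2*(o - 2)*(o - 2)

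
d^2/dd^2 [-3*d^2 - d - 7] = -6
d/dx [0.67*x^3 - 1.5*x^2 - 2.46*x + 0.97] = 2.01*x^2 - 3.0*x - 2.46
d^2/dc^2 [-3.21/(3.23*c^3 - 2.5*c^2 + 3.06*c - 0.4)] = ((62.2098*c - 16.05)*(3.23*c^3 - 2.5*c^2 + 3.06*c - 0.4) - 3.21*(9.69*c^2 - 5.0*c + 3.06)*(19.38*c^2 - 10.0*c + 6.12))/(3.23*c^3 - 2.5*c^2 + 3.06*c - 0.4)^3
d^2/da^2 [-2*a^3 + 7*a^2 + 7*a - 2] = 14 - 12*a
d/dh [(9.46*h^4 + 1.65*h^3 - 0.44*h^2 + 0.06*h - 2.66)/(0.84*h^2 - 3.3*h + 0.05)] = (15.8928*h^5 - 92.268*h^4 - 8.998*h^3 + 1.6491*h^2 + 4.4248*h - 8.775)/(0.7056*h^4 - 5.544*h^3 + 10.974*h^2 - 0.33*h + 0.0025)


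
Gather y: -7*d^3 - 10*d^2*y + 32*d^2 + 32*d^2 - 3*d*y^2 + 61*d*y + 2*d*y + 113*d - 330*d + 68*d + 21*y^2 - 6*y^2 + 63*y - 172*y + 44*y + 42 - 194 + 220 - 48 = -7*d^3 + 64*d^2 - 149*d + y^2*(15 - 3*d) + y*(-10*d^2 + 63*d - 65) + 20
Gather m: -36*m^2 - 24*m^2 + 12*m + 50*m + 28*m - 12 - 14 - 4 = -60*m^2 + 90*m - 30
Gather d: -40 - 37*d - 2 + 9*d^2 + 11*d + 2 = 9*d^2 - 26*d - 40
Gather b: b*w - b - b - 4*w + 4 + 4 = b*(w - 2) - 4*w + 8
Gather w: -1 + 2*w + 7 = 2*w + 6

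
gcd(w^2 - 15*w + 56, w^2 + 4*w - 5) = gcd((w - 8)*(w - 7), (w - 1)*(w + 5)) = 1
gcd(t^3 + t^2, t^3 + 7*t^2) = t^2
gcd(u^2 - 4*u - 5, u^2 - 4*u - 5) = u^2 - 4*u - 5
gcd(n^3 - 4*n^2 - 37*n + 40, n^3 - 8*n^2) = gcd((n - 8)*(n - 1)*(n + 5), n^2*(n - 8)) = n - 8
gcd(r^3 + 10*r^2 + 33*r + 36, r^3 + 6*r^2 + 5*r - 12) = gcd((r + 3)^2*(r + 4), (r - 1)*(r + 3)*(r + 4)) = r^2 + 7*r + 12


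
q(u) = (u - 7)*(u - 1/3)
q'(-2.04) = -11.41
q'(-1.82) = -10.97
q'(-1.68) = -10.69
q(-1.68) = 17.48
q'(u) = 2*u - 22/3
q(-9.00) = 149.33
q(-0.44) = 5.75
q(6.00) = -5.67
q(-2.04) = 21.45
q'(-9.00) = -25.33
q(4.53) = -10.37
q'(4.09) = 0.85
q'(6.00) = 4.67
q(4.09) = -10.93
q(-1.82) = 18.99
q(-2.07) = 21.80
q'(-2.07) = -11.47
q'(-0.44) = -8.21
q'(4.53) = 1.73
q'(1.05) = -5.23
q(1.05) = -4.26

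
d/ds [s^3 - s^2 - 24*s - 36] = 3*s^2 - 2*s - 24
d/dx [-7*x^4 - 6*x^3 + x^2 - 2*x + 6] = -28*x^3 - 18*x^2 + 2*x - 2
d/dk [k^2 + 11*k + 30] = 2*k + 11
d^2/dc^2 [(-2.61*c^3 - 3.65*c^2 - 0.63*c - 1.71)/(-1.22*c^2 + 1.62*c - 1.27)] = (-7.105427357601e-15*c^5 + 3.5527136788005e-15*c^4 + 21.914604*c^3 - 50.87976*c^2 - 0.876582000000003*c + 18.042994)/(1.815848*c^6 - 7.233624*c^5 + 15.276108*c^4 - 19.311696*c^3 + 15.902178*c^2 - 7.838694*c + 2.048383)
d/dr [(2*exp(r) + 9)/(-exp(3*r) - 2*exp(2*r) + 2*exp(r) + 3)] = (4*exp(3*r) + 31*exp(2*r) + 36*exp(r) - 12)*exp(r)/(exp(6*r) + 4*exp(5*r) - 14*exp(3*r) - 8*exp(2*r) + 12*exp(r) + 9)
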